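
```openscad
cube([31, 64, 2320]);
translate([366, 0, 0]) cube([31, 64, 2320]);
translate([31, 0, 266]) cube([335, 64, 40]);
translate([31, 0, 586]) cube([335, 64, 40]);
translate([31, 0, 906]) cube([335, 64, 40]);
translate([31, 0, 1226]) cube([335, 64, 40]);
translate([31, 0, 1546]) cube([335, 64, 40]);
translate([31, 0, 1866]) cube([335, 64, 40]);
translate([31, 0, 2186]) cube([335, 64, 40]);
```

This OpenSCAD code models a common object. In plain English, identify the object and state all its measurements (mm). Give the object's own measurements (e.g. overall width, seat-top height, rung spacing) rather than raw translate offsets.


A straight ladder. Two 31×64 mm vertical rails, 2320 mm tall, stand 397 mm apart (outside-to-outside) with their front faces coplanar on the −y side. 7 rungs, each 64 mm deep and 40 mm tall, span between the inner faces of the rails, front faces flush with the rails. The lowest rung's underside is at z = 266 mm and rungs are spaced 320 mm apart (underside to underside).


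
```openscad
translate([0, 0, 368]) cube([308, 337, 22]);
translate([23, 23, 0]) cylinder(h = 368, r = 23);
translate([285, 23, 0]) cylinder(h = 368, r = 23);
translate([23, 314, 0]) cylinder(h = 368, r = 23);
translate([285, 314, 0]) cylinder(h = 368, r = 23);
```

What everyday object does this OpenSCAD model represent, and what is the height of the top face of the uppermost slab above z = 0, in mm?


A stool. The seat height is 390 mm.

A 308×337×22 slab at z = 368 on four corner cylinders — a stool. The seat top is 368 + 22 = 390 mm.


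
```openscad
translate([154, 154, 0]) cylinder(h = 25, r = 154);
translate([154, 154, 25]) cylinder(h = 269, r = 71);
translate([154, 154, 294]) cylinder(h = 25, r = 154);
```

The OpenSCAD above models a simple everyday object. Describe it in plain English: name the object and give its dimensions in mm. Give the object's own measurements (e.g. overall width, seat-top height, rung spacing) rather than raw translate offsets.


A spool: two coaxial disc flanges of radius 154 mm and thickness 25 mm, joined by a core cylinder of radius 71 mm and height 269 mm. The lower flange rests on z = 0 and the three cylinders share a vertical axis.


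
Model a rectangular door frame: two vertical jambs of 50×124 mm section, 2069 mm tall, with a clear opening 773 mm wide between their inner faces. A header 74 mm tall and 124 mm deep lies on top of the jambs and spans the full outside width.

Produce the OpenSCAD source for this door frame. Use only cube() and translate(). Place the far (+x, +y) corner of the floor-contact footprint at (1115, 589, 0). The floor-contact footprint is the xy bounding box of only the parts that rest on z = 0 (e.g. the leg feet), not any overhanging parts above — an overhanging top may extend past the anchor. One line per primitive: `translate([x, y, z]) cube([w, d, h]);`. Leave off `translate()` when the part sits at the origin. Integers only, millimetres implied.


translate([242, 465, 0]) cube([50, 124, 2069]);
translate([1065, 465, 0]) cube([50, 124, 2069]);
translate([242, 465, 2069]) cube([873, 124, 74]);


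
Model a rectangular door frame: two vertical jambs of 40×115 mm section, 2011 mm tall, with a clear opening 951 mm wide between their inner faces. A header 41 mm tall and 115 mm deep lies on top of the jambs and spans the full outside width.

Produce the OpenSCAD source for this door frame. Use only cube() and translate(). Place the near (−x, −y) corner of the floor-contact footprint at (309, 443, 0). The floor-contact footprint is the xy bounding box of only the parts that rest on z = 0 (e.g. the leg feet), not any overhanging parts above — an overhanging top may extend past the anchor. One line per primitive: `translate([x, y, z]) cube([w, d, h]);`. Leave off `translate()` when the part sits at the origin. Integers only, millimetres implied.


translate([309, 443, 0]) cube([40, 115, 2011]);
translate([1300, 443, 0]) cube([40, 115, 2011]);
translate([309, 443, 2011]) cube([1031, 115, 41]);


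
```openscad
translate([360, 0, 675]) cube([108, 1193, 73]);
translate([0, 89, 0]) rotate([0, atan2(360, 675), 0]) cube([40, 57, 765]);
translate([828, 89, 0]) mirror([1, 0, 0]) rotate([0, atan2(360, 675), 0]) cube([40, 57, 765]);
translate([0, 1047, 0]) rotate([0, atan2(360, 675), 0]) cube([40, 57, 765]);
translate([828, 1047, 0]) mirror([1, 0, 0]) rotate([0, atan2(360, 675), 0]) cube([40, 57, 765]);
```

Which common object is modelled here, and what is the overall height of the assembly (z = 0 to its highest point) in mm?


A sawhorse. The overall height is 748 mm.

A beam across two mirrored pairs of raked legs — a sawhorse. The beam's underside is at z = 675 (matching the legs' vertical rise in atan2(360, 675)) and the beam is 73 mm tall, so its top is at 675 + 73 = 748 mm. The raked legs top out at the beam's underside, so that is the highest point.


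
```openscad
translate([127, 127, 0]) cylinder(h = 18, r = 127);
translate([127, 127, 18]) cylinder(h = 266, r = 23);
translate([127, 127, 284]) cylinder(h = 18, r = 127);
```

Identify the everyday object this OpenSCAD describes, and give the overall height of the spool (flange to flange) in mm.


A spool. The overall height is 302 mm.

Three coaxial cylinders, large–small–large — a spool. Two 18 mm flanges and a 266 mm core give 18 + 266 + 18 = 302 mm.


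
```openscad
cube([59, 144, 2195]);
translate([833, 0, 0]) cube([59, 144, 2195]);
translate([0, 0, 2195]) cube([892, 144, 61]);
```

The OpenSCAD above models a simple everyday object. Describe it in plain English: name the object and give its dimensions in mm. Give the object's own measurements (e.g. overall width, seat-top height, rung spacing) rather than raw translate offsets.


A door frame. The clear opening is 774 mm wide and 2195 mm high. Two 59 mm wide jambs, 144 mm deep, stand either side of the opening from the floor to the top of the opening. A 61 mm thick head sits across the top of both jambs, spanning the full outside width of the frame.


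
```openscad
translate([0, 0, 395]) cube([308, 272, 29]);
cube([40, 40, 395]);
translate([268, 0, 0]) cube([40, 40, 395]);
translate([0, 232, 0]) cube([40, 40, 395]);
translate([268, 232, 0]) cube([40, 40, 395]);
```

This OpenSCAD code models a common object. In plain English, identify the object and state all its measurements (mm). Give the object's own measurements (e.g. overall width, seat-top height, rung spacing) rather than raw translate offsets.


A simple wooden stool: a rectangular seat 308 mm (x) by 272 mm (y), 29 mm thick, top face at z = 424 mm, on four square legs, each 40×40 mm in cross-section. The legs rest on z = 0, each flush with a corner of the seat.


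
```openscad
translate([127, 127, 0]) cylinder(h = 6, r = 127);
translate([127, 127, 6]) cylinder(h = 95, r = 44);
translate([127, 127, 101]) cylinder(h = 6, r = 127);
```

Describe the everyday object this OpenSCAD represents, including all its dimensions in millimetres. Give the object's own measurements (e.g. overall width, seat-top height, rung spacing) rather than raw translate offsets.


A spool: two coaxial disc flanges of radius 127 mm and thickness 6 mm, joined by a core cylinder of radius 44 mm and height 95 mm. The lower flange rests on z = 0 and the three cylinders share a vertical axis.


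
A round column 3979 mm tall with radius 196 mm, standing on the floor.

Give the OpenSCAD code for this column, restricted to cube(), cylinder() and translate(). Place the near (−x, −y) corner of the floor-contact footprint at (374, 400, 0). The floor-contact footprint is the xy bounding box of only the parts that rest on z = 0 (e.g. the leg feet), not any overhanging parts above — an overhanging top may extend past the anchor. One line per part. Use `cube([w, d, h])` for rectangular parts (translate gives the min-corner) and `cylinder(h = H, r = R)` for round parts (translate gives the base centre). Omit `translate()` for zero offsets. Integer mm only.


translate([570, 596, 0]) cylinder(h = 3979, r = 196);


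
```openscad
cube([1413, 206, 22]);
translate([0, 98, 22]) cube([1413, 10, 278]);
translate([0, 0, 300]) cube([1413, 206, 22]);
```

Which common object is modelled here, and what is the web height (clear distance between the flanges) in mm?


An I-beam. The web height is 278 mm.

Two wide flanges with a thin centred web — an I-beam. Overall 322 mm minus two 22 mm flanges gives a web of 322 − 2·22 = 278 mm.


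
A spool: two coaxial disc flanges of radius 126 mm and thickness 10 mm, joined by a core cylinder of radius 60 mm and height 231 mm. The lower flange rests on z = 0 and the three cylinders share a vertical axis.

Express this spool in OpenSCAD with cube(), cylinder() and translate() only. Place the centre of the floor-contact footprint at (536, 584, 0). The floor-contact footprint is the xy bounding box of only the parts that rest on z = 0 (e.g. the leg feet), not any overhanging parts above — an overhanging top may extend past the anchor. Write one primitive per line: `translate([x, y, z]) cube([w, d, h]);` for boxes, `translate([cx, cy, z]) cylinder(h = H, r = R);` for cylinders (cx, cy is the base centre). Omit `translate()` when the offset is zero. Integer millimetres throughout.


translate([536, 584, 0]) cylinder(h = 10, r = 126);
translate([536, 584, 10]) cylinder(h = 231, r = 60);
translate([536, 584, 241]) cylinder(h = 10, r = 126);


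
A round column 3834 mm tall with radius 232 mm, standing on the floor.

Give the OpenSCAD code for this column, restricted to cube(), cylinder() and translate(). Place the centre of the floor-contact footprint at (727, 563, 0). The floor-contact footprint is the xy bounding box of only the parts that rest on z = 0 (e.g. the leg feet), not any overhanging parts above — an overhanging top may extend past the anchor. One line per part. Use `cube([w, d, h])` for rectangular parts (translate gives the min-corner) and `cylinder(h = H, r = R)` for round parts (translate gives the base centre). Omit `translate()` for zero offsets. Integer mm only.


translate([727, 563, 0]) cylinder(h = 3834, r = 232);


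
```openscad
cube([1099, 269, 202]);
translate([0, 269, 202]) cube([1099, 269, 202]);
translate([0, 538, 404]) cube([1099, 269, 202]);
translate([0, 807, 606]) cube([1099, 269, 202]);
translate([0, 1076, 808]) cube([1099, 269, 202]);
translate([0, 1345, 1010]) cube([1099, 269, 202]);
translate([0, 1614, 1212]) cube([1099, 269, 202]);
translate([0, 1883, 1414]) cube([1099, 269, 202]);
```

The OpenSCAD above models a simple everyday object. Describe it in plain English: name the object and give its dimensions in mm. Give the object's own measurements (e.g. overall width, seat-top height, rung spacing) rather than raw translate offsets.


A straight staircase of 8 solid steps. Each step is 1099 mm wide (x), 269 mm deep (y, the going) and 202 mm tall (the rise). The first step rests on the floor; each subsequent step sits one going further in +y and one rise higher in +z, directly behind and above the previous step with no overlap.


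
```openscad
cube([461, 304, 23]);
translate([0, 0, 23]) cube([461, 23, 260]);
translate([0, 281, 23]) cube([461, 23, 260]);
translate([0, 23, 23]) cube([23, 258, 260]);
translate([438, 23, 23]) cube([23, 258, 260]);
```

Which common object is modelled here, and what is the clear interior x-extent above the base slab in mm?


An open box. The internal width is 415 mm.

A 461×304 base slab with four walls standing on it — an open box. The base is 461 mm wide and the walls are 23 mm thick, so the internal width is 461 − 2 × 23 = 415 mm.


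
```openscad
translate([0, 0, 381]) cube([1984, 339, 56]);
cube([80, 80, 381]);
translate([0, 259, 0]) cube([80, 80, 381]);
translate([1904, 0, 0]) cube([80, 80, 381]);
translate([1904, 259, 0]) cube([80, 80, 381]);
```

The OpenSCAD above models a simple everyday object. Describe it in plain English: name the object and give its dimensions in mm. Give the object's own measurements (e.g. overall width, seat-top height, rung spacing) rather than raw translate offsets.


A bench: a 1984×339 mm seat slab, 56 mm thick, top at z = 437 mm, on four 80×80 mm square legs flush with the seat corners and standing on z = 0.


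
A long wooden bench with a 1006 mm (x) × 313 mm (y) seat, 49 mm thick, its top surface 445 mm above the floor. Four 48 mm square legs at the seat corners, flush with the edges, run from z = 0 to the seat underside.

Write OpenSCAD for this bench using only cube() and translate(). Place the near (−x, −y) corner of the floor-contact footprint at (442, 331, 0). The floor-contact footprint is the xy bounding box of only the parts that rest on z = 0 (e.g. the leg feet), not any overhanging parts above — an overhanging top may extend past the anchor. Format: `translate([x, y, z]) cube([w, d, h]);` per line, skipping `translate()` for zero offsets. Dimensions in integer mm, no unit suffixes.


translate([442, 331, 396]) cube([1006, 313, 49]);
translate([442, 331, 0]) cube([48, 48, 396]);
translate([442, 596, 0]) cube([48, 48, 396]);
translate([1400, 331, 0]) cube([48, 48, 396]);
translate([1400, 596, 0]) cube([48, 48, 396]);


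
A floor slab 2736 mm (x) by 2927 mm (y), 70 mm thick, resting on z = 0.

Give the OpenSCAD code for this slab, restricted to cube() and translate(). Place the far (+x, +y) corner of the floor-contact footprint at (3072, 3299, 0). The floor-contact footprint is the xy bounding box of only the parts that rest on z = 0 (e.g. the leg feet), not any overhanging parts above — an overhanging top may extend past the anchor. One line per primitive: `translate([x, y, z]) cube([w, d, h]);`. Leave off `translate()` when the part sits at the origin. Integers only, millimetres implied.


translate([336, 372, 0]) cube([2736, 2927, 70]);


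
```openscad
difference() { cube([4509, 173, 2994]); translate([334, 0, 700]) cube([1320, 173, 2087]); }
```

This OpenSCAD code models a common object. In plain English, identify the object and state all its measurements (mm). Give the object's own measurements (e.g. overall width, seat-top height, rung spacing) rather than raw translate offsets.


A wall 4509 mm long (x), 173 mm thick (y), 2994 mm tall, with a rectangular window opening cut through it. The opening is 1320 mm wide and 2087 mm tall; its sill is at z = 700 mm and its near (−x) edge is 334 mm from the wall's −x end. The opening passes through the full wall thickness.


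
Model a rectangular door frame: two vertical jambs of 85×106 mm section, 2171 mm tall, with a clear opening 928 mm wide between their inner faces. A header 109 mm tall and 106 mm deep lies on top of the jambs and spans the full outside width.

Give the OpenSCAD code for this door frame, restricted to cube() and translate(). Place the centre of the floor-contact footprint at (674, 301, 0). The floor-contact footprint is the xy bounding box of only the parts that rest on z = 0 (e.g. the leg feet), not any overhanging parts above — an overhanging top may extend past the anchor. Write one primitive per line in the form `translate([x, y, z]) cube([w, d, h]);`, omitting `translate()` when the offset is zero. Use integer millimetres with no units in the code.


translate([125, 248, 0]) cube([85, 106, 2171]);
translate([1138, 248, 0]) cube([85, 106, 2171]);
translate([125, 248, 2171]) cube([1098, 106, 109]);


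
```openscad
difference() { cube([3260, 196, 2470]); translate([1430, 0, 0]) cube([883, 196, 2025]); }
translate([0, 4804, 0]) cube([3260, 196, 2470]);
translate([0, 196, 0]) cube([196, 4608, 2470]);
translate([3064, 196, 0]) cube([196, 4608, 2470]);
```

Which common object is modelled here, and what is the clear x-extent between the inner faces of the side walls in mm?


A single room. The interior width is 2868 mm.

Four walls enclosing a rectangle with a door in the front wall — a room. Outside width 3260 minus two 196 mm walls gives 2868 mm.


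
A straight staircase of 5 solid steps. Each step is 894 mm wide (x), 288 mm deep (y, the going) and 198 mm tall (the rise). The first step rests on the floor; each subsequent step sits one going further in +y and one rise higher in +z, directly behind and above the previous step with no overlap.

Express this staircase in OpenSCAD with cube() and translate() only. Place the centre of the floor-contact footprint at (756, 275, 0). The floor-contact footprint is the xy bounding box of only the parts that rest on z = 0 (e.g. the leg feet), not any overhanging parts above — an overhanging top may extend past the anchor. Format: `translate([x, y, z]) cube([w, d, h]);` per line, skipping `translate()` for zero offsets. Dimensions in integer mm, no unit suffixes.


translate([309, 131, 0]) cube([894, 288, 198]);
translate([309, 419, 198]) cube([894, 288, 198]);
translate([309, 707, 396]) cube([894, 288, 198]);
translate([309, 995, 594]) cube([894, 288, 198]);
translate([309, 1283, 792]) cube([894, 288, 198]);


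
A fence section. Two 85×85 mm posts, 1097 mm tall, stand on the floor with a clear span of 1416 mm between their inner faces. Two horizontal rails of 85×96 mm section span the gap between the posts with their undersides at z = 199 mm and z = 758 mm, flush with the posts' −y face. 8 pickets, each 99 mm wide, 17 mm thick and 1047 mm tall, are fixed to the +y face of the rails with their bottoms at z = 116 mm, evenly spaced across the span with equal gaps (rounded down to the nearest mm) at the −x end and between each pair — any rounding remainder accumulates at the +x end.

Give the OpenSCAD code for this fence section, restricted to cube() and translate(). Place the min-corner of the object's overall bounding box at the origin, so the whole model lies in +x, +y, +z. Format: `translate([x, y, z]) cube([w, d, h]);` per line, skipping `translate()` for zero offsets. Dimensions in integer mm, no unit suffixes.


cube([85, 85, 1097]);
translate([1501, 0, 0]) cube([85, 85, 1097]);
translate([85, 0, 199]) cube([1416, 85, 96]);
translate([85, 0, 758]) cube([1416, 85, 96]);
translate([154, 85, 116]) cube([99, 17, 1047]);
translate([322, 85, 116]) cube([99, 17, 1047]);
translate([490, 85, 116]) cube([99, 17, 1047]);
translate([658, 85, 116]) cube([99, 17, 1047]);
translate([826, 85, 116]) cube([99, 17, 1047]);
translate([994, 85, 116]) cube([99, 17, 1047]);
translate([1162, 85, 116]) cube([99, 17, 1047]);
translate([1330, 85, 116]) cube([99, 17, 1047]);


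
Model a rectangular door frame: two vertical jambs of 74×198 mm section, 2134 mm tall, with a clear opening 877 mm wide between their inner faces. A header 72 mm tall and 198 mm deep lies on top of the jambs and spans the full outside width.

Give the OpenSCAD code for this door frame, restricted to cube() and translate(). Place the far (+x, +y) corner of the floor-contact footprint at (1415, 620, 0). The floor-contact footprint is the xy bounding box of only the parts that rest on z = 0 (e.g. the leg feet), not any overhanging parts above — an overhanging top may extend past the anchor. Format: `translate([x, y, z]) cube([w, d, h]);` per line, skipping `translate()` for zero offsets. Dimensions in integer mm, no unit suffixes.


translate([390, 422, 0]) cube([74, 198, 2134]);
translate([1341, 422, 0]) cube([74, 198, 2134]);
translate([390, 422, 2134]) cube([1025, 198, 72]);


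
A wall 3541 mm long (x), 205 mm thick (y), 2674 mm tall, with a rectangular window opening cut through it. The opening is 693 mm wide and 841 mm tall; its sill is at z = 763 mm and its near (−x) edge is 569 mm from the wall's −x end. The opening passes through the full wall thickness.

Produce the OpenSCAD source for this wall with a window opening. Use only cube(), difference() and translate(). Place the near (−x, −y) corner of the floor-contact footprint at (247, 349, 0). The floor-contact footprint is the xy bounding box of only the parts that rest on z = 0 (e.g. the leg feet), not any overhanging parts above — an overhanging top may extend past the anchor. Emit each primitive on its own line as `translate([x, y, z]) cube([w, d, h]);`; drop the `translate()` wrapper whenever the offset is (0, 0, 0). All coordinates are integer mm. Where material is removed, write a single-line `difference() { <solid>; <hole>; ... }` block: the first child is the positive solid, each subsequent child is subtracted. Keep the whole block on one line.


difference() { translate([247, 349, 0]) cube([3541, 205, 2674]); translate([816, 349, 763]) cube([693, 205, 841]); }


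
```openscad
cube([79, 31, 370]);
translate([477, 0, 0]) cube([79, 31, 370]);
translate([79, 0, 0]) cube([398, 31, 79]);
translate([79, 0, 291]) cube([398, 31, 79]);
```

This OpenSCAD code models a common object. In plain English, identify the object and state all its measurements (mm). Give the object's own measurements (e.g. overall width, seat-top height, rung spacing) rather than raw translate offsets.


A rectangular picture frame lying in the x–z plane (depth along y). The opening is 398 mm wide (x) by 212 mm tall (z), surrounded by a border 79 mm wide on all four sides. The frame is 31 mm deep and is made of two full-height vertical stiles with two horizontal rails fitted between them.


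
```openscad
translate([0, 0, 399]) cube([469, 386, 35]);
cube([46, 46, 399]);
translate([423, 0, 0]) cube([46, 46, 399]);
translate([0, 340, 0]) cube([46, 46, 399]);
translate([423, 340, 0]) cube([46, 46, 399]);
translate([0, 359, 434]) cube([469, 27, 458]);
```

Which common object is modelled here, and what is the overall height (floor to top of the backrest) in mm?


A chair. The overall height is 892 mm.

A slab on four corner posts with a tall panel at the back — a chair. The seat slab sits at z = 399 with thickness 35, and the 458 mm backrest starts at the seat top, so the overall height is 399 + 35 + 458 = 892 mm.


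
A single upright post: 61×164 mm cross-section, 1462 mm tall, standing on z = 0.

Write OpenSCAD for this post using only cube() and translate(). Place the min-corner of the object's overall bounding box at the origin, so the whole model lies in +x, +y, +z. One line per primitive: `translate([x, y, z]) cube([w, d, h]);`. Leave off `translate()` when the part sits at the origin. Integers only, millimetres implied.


cube([61, 164, 1462]);


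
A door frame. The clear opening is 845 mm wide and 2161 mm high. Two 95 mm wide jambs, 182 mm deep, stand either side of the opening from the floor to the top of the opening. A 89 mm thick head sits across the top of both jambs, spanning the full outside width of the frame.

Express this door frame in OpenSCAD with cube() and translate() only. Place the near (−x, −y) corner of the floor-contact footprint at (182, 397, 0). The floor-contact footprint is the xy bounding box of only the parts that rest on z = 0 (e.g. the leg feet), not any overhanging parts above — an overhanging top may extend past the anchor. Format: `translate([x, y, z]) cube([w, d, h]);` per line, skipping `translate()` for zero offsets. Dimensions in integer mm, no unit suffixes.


translate([182, 397, 0]) cube([95, 182, 2161]);
translate([1122, 397, 0]) cube([95, 182, 2161]);
translate([182, 397, 2161]) cube([1035, 182, 89]);


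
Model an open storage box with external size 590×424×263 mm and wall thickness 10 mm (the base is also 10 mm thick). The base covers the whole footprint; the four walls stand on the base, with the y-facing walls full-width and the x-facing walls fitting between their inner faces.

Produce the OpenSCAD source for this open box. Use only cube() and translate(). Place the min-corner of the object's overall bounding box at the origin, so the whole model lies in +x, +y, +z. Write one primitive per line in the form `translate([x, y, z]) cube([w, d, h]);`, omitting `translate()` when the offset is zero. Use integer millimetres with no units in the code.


cube([590, 424, 10]);
translate([0, 0, 10]) cube([590, 10, 253]);
translate([0, 414, 10]) cube([590, 10, 253]);
translate([0, 10, 10]) cube([10, 404, 253]);
translate([580, 10, 10]) cube([10, 404, 253]);


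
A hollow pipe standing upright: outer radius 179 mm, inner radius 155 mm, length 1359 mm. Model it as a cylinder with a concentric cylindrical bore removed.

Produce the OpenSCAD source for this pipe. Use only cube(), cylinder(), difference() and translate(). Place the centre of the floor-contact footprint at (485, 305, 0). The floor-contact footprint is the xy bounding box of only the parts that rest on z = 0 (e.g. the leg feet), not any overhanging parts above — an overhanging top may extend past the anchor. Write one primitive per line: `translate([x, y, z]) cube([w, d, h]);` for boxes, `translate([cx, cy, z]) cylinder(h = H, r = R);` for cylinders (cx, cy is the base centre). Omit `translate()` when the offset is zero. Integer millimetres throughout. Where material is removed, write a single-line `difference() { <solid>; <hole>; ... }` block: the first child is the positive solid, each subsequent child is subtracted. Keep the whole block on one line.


difference() { translate([485, 305, 0]) cylinder(h = 1359, r = 179); translate([485, 305, 0]) cylinder(h = 1359, r = 155); }


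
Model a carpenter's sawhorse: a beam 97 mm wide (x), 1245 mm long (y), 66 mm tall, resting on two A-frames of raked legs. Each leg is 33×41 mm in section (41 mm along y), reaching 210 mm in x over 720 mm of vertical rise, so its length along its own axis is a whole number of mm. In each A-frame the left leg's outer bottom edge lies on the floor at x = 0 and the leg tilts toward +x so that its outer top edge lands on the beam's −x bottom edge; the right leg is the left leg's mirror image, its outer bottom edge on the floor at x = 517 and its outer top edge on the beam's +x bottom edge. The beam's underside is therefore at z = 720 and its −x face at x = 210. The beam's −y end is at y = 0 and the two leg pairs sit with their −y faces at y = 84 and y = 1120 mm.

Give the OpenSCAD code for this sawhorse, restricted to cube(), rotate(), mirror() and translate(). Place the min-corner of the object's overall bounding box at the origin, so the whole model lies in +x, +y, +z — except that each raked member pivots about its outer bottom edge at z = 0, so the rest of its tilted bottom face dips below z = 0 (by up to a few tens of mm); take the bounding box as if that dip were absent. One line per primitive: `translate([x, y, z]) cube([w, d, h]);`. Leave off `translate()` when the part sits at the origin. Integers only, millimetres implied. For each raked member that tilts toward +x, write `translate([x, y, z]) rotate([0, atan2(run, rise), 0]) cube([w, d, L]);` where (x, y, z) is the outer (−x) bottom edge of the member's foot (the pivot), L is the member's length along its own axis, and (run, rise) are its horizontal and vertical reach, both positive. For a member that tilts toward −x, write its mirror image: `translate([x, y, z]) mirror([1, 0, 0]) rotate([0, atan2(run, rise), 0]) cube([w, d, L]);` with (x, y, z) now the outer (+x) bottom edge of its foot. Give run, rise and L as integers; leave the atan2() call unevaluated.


// leg length = √(210² + 720²) = 750
// right-leg outer foot x = 2·210 + 97 = 517
// beam min-corner = (210, 0, 720)
translate([210, 0, 720]) cube([97, 1245, 66]);
translate([0, 84, 0]) rotate([0, atan2(210, 720), 0]) cube([33, 41, 750]);
translate([517, 84, 0]) mirror([1, 0, 0]) rotate([0, atan2(210, 720), 0]) cube([33, 41, 750]);
translate([0, 1120, 0]) rotate([0, atan2(210, 720), 0]) cube([33, 41, 750]);
translate([517, 1120, 0]) mirror([1, 0, 0]) rotate([0, atan2(210, 720), 0]) cube([33, 41, 750]);


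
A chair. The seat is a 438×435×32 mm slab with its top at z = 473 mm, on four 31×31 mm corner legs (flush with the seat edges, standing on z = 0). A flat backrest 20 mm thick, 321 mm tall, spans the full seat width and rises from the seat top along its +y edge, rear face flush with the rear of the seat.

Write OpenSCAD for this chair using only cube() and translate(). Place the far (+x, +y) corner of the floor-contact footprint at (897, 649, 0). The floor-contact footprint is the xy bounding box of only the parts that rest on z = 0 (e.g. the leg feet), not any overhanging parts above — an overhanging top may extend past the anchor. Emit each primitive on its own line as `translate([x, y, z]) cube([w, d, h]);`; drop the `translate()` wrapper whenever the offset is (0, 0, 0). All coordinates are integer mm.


// leg_h = 473 - 32 = 441
translate([459, 214, 441]) cube([438, 435, 32]);
translate([459, 214, 0]) cube([31, 31, 441]);
translate([866, 214, 0]) cube([31, 31, 441]);
translate([459, 618, 0]) cube([31, 31, 441]);
translate([866, 618, 0]) cube([31, 31, 441]);
translate([459, 629, 473]) cube([438, 20, 321]);


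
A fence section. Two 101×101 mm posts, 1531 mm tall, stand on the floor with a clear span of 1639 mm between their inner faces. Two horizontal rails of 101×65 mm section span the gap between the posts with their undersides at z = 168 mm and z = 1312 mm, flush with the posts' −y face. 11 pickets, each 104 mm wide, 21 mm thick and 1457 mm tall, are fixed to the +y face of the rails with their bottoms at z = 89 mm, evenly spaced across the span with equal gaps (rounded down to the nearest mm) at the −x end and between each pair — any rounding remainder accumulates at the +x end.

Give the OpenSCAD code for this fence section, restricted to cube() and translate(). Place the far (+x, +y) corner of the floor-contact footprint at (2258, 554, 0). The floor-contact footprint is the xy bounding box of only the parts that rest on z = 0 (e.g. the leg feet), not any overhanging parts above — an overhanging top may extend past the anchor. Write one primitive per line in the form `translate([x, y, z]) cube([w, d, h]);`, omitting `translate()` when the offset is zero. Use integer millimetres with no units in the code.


translate([417, 453, 0]) cube([101, 101, 1531]);
translate([2157, 453, 0]) cube([101, 101, 1531]);
translate([518, 453, 168]) cube([1639, 101, 65]);
translate([518, 453, 1312]) cube([1639, 101, 65]);
translate([559, 554, 89]) cube([104, 21, 1457]);
translate([704, 554, 89]) cube([104, 21, 1457]);
translate([849, 554, 89]) cube([104, 21, 1457]);
translate([994, 554, 89]) cube([104, 21, 1457]);
translate([1139, 554, 89]) cube([104, 21, 1457]);
translate([1284, 554, 89]) cube([104, 21, 1457]);
translate([1429, 554, 89]) cube([104, 21, 1457]);
translate([1574, 554, 89]) cube([104, 21, 1457]);
translate([1719, 554, 89]) cube([104, 21, 1457]);
translate([1864, 554, 89]) cube([104, 21, 1457]);
translate([2009, 554, 89]) cube([104, 21, 1457]);


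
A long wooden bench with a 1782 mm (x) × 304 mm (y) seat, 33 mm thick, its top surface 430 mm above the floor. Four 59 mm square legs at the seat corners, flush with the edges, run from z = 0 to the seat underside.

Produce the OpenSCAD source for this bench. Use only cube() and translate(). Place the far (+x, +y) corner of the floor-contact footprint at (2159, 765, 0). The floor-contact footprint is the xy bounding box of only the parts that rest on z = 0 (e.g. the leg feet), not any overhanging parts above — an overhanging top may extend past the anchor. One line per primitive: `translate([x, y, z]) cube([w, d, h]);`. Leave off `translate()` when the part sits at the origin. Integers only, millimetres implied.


// leg_h = 430 − 33 = 397
translate([377, 461, 397]) cube([1782, 304, 33]);
translate([377, 461, 0]) cube([59, 59, 397]);
translate([377, 706, 0]) cube([59, 59, 397]);
translate([2100, 461, 0]) cube([59, 59, 397]);
translate([2100, 706, 0]) cube([59, 59, 397]);


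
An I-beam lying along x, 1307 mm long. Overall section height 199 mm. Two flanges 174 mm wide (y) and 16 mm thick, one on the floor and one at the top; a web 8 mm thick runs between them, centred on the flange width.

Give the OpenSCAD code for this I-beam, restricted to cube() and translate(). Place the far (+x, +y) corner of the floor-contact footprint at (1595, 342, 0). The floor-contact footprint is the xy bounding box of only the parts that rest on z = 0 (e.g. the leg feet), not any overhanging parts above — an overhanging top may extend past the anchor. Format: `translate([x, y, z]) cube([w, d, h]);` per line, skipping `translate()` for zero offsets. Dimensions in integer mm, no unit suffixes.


translate([288, 168, 0]) cube([1307, 174, 16]);
translate([288, 251, 16]) cube([1307, 8, 167]);
translate([288, 168, 183]) cube([1307, 174, 16]);


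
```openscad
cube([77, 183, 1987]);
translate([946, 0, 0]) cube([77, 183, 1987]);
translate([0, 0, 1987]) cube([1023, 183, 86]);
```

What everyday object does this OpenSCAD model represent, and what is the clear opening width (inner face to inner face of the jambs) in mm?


A door frame. The clear opening width is 869 mm.

Two 1987 mm tall posts with a header on top — a door frame. The left jamb is 77 mm wide at x = 0; the right jamb starts at x = 946. The clear opening is 946 − 77 = 869 mm.


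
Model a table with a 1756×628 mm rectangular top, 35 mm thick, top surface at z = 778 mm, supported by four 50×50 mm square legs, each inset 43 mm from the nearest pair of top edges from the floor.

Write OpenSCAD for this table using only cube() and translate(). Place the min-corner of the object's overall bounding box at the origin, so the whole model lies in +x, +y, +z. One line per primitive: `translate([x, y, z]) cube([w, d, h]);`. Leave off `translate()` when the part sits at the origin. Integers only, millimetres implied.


// leg_h = 778 - 35 = 743
translate([0, 0, 743]) cube([1756, 628, 35]);
translate([43, 43, 0]) cube([50, 50, 743]);
translate([1663, 43, 0]) cube([50, 50, 743]);
translate([43, 535, 0]) cube([50, 50, 743]);
translate([1663, 535, 0]) cube([50, 50, 743]);


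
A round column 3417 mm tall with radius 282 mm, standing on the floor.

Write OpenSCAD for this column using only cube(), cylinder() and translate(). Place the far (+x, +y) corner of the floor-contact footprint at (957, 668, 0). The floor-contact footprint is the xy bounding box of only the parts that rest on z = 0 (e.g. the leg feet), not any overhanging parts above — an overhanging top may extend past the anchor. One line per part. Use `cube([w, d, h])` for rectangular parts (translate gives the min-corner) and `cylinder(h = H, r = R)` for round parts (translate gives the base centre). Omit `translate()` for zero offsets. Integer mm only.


translate([675, 386, 0]) cylinder(h = 3417, r = 282);


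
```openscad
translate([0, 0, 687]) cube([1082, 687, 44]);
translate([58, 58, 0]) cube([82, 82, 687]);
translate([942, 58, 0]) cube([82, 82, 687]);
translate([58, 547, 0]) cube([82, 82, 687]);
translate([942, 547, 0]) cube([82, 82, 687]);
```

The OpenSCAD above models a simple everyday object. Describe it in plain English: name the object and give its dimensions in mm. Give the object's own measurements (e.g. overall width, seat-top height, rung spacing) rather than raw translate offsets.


A rectangular dining table. The top is 1082×687×44 mm with its upper surface at z = 731 mm. It stands on four 82×82 mm square legs, each inset 58 mm from the nearest pair of top edges, running from the floor to the underside of the top.


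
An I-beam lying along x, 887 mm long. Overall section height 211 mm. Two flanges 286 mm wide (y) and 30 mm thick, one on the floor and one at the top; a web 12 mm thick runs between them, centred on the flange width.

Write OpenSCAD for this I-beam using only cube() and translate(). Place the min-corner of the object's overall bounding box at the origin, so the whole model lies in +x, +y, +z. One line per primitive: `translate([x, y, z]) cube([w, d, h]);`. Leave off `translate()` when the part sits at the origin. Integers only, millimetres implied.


cube([887, 286, 30]);
translate([0, 137, 30]) cube([887, 12, 151]);
translate([0, 0, 181]) cube([887, 286, 30]);


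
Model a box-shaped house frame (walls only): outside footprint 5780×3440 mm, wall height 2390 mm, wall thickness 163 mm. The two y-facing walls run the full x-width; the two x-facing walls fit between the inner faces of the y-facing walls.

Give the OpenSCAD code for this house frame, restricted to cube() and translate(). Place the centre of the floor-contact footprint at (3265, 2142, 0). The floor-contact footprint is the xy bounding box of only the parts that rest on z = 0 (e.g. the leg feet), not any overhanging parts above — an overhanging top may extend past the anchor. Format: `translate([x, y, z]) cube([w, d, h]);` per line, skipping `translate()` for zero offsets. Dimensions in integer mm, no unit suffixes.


translate([375, 422, 0]) cube([5780, 163, 2390]);
translate([375, 3699, 0]) cube([5780, 163, 2390]);
translate([375, 585, 0]) cube([163, 3114, 2390]);
translate([5992, 585, 0]) cube([163, 3114, 2390]);


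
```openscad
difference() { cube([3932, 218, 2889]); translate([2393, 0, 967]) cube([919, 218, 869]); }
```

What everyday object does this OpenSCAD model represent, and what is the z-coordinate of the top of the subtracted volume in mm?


A wall with a window opening. The window head height is 1836 mm.

A wall with a rectangular opening subtracted — a window. Sill at z = 967, opening 869 mm tall, so the head is at 967 + 869 = 1836 mm.


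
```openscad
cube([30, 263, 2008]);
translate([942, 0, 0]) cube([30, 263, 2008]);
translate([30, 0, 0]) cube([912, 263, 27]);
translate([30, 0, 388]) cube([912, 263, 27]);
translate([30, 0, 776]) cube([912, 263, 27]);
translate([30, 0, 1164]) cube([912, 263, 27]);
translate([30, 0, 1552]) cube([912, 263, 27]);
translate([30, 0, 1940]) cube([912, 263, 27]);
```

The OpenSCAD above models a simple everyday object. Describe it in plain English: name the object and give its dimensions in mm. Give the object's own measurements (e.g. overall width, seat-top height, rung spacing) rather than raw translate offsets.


An open bookshelf. Two side panels, each 30 mm thick, 263 mm deep and 2008 mm tall, stand 972 mm apart (outside-to-outside). Between them sit 6 shelves, each 27 mm thick and 263 mm deep, spanning the full gap between the sides. The bottom shelf rests on the floor (its underside at z = 0) and the clear gap between one shelf's top and the next shelf's underside is 361 mm.


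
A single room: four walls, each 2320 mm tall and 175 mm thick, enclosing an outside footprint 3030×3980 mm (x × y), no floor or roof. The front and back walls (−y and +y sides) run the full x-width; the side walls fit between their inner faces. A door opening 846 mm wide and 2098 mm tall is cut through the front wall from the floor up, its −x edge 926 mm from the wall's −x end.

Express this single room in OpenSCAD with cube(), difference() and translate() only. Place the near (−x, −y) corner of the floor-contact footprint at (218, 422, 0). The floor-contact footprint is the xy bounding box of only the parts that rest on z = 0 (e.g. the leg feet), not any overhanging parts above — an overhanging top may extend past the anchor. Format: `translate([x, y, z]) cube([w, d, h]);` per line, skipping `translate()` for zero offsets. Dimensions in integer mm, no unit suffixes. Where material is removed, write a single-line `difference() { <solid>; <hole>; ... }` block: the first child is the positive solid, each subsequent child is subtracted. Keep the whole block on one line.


difference() { translate([218, 422, 0]) cube([3030, 175, 2320]); translate([1144, 422, 0]) cube([846, 175, 2098]); }
translate([218, 4227, 0]) cube([3030, 175, 2320]);
translate([218, 597, 0]) cube([175, 3630, 2320]);
translate([3073, 597, 0]) cube([175, 3630, 2320]);


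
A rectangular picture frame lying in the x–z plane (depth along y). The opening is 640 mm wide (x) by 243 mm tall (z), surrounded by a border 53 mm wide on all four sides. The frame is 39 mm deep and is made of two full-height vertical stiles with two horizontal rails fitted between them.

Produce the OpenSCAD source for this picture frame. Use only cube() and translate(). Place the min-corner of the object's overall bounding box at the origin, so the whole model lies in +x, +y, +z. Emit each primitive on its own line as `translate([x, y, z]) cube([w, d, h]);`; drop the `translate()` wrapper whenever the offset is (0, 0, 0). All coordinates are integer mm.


cube([53, 39, 349]);
translate([693, 0, 0]) cube([53, 39, 349]);
translate([53, 0, 0]) cube([640, 39, 53]);
translate([53, 0, 296]) cube([640, 39, 53]);
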